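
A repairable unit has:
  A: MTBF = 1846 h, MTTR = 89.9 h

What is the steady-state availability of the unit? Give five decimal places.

0.95356

A(A) = MTBF/(MTBF+MTTR) = 1846/(1846+89.9) = 0.95356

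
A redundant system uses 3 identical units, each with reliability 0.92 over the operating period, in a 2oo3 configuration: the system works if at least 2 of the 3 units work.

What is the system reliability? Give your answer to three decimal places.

0.982

R = Σ_{i=2}^{3} C(3,i) p^i (1−p)^{3−i} with p = 0.92
C(3,2)·0.92^2·0.08^1 = 0.20314
C(3,3)·0.92^3·0.08^0 = 0.77869
Sum = 0.982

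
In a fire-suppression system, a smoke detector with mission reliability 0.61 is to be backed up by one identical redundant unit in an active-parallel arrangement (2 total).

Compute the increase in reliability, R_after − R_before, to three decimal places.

R_before = 0.61
R_after = 1 − (1 − 0.61)^2 = 0.848
ΔR = 0.848 − 0.61 = 0.238

0.238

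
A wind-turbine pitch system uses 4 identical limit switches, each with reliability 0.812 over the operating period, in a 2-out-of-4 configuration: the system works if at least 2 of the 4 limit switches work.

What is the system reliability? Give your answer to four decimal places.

0.9772

R = Σ_{i=2}^{4} C(4,i) p^i (1−p)^{4−i} with p = 0.812
C(4,2)·0.812^2·0.188^2 = 0.139823
C(4,3)·0.812^3·0.188^1 = 0.402611
C(4,4)·0.812^4·0.188^0 = 0.434735
Sum = 0.9772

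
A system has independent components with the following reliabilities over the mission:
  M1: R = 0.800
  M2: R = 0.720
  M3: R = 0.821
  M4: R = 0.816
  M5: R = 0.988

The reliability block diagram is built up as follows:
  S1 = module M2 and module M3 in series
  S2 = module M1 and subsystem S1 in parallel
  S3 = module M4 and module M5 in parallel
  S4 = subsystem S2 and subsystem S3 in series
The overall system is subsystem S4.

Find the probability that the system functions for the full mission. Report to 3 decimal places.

0.916

Series (M2 and M3): 0.72000 × 0.82100 = 0.59112
Parallel (M1 and [0.59112]): 1 − (1 − 0.80000)(1 − 0.59112) = 0.91822
Parallel (M4 and M5): 1 − (1 − 0.81600)(1 − 0.98800) = 0.99779
Series ([0.91822] and [0.99779]): 0.91822 × 0.99779 = 0.916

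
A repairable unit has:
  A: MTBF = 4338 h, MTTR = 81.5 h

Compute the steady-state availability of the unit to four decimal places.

0.9816

A(A) = MTBF/(MTBF+MTTR) = 4338/(4338+81.5) = 0.9816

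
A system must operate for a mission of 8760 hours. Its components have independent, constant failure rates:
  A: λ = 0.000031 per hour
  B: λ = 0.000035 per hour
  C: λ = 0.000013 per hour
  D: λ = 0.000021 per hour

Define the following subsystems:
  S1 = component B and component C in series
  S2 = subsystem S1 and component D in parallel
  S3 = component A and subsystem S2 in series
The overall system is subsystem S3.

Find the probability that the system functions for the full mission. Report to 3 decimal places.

R(A) = exp(−0.000031 × 8760) = 0.76219
R(B) = exp(−0.000035 × 8760) = 0.73594
R(C) = exp(−0.000013 × 8760) = 0.89237
R(D) = exp(−0.000021 × 8760) = 0.83197
Series (B and C): 0.73594 × 0.89237 = 0.65673
Parallel ([0.65673] and D): 1 − (1 − 0.65673)(1 − 0.83197) = 0.94232
Series (A and [0.94232]): 0.76219 × 0.94232 = 0.718

0.718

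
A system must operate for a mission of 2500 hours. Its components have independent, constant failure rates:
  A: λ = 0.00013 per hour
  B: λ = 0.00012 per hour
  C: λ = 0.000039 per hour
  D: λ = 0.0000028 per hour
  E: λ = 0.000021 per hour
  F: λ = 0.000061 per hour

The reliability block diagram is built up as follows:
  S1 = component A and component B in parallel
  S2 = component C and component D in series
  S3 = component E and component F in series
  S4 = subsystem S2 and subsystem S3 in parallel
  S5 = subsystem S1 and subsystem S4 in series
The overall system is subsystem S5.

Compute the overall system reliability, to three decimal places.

R(A) = exp(−0.00013 × 2500) = 0.72253
R(B) = exp(−0.00012 × 2500) = 0.74082
R(C) = exp(−0.000039 × 2500) = 0.90710
R(D) = exp(−0.0000028 × 2500) = 0.99302
R(E) = exp(−0.000021 × 2500) = 0.94885
R(F) = exp(−0.000061 × 2500) = 0.85856
Parallel (A and B): 1 − (1 − 0.72253)(1 − 0.74082) = 0.92809
Series (C and D): 0.90710 × 0.99302 = 0.90077
Series (E and F): 0.94885 × 0.85856 = 0.81464
Parallel ([0.90077] and [0.81464]): 1 − (1 − 0.90077)(1 − 0.81464) = 0.98161
Series ([0.92809] and [0.98161]): 0.92809 × 0.98161 = 0.911

0.911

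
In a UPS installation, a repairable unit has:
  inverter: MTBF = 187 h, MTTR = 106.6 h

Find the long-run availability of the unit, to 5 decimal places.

A(inverter) = MTBF/(MTBF+MTTR) = 187/(187+106.6) = 0.63692

0.63692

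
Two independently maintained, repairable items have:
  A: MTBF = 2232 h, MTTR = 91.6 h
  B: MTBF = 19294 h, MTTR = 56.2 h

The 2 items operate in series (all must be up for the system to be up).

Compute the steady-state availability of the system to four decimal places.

A(A) = MTBF/(MTBF+MTTR) = 2232/(2232+91.6) = 0.960578
A(B) = MTBF/(MTBF+MTTR) = 19294/(19294+56.2) = 0.997096
Series availability: 0.960578 × 0.997096 = 0.9578

0.9578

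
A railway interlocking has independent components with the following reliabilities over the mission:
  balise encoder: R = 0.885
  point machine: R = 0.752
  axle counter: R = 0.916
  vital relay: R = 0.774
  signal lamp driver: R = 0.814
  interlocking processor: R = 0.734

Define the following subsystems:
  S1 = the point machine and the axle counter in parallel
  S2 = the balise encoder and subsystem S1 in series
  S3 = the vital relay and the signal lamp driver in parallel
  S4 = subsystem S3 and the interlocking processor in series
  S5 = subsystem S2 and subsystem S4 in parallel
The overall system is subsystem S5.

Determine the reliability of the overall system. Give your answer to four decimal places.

0.9604

Parallel (point machine and axle counter): 1 − (1 − 0.752000)(1 − 0.916000) = 0.979168
Series (balise encoder and [0.979168]): 0.885000 × 0.979168 = 0.866564
Parallel (vital relay and signal lamp driver): 1 − (1 − 0.774000)(1 − 0.814000) = 0.957964
Series ([0.957964] and interlocking processor): 0.957964 × 0.734000 = 0.703146
Parallel ([0.866564] and [0.703146]): 1 − (1 − 0.866564)(1 − 0.703146) = 0.9604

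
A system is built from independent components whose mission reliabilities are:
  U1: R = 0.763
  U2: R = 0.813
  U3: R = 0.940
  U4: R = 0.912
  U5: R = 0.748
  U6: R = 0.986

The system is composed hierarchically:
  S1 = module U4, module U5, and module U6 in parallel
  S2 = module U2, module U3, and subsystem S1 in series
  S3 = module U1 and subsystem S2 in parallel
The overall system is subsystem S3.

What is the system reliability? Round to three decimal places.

Parallel (U4, U5, and U6): 1 − (1 − 0.91200)(1 − 0.74800)(1 − 0.98600) = 0.99969
Series (U2, U3, and [0.99969]): 0.81300 × 0.94000 × 0.99969 = 0.76398
Parallel (U1 and [0.76398]): 1 − (1 − 0.76300)(1 − 0.76398) = 0.944

0.944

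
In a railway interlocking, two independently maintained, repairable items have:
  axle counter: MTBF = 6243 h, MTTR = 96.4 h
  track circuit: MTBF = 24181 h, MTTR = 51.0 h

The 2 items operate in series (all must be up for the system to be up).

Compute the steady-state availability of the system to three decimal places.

A(axle counter) = MTBF/(MTBF+MTTR) = 6243/(6243+96.4) = 0.984794
A(track circuit) = MTBF/(MTBF+MTTR) = 24181/(24181+51.0) = 0.997895
Series availability: 0.984794 × 0.997895 = 0.983

0.983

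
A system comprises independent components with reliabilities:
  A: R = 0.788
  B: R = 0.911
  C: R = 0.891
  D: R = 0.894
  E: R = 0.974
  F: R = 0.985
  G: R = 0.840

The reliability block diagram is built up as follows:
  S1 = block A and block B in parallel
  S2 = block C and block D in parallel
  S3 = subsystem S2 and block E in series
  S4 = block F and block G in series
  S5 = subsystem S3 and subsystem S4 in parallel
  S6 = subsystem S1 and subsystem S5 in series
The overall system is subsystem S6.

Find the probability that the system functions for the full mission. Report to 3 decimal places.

0.975

Parallel (A and B): 1 − (1 − 0.78800)(1 − 0.91100) = 0.98113
Parallel (C and D): 1 − (1 − 0.89100)(1 − 0.89400) = 0.98845
Series ([0.98845] and E): 0.98845 × 0.97400 = 0.96275
Series (F and G): 0.98500 × 0.84000 = 0.82740
Parallel ([0.96275] and [0.82740]): 1 − (1 − 0.96275)(1 − 0.82740) = 0.99357
Series ([0.98113] and [0.99357]): 0.98113 × 0.99357 = 0.975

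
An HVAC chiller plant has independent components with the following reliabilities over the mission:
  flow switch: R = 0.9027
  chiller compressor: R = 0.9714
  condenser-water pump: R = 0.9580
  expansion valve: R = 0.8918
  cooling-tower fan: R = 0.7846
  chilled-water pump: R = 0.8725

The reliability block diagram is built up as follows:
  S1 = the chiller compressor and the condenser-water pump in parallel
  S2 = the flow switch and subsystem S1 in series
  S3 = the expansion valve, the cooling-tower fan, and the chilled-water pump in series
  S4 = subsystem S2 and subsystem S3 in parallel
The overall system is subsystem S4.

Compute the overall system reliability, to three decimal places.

0.962

Parallel (chiller compressor and condenser-water pump): 1 − (1 − 0.97140)(1 − 0.95800) = 0.99880
Series (flow switch and [0.99880]): 0.90270 × 0.99880 = 0.90162
Series (expansion valve, cooling-tower fan, and chilled-water pump): 0.89180 × 0.78460 × 0.87250 = 0.61049
Parallel ([0.90162] and [0.61049]): 1 − (1 − 0.90162)(1 − 0.61049) = 0.962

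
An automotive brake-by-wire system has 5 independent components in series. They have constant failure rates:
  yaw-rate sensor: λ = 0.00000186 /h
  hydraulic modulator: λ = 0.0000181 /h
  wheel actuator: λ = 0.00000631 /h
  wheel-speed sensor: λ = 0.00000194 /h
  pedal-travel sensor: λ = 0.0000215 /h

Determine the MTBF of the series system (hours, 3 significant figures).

20100

Series of exponential components: λ_sys = Σ λ_i
λ_sys = 0.00000186 + 0.0000181 + 0.00000631 + 0.00000194 + 0.0000215 = 4.9710e-05 /h
MTBF = 1 / λ_sys = 20100 h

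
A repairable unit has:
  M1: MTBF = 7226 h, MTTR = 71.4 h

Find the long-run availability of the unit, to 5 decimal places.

0.99022

A(M1) = MTBF/(MTBF+MTTR) = 7226/(7226+71.4) = 0.99022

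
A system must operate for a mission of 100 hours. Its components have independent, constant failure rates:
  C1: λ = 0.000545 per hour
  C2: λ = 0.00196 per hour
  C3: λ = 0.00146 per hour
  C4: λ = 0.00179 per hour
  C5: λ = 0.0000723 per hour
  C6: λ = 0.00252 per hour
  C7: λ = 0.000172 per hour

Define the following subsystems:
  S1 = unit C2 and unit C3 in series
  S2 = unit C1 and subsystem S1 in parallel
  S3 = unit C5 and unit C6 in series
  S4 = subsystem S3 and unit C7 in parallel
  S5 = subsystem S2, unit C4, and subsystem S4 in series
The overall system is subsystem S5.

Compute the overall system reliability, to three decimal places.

R(C1) = exp(−0.000545 × 100) = 0.94696
R(C2) = exp(−0.00196 × 100) = 0.82201
R(C3) = exp(−0.00146 × 100) = 0.86416
R(C4) = exp(−0.00179 × 100) = 0.83611
R(C5) = exp(−0.0000723 × 100) = 0.99280
R(C6) = exp(−0.00252 × 100) = 0.77724
R(C7) = exp(−0.000172 × 100) = 0.98295
Series (C2 and C3): 0.82201 × 0.86416 = 0.71035
Parallel (C1 and [0.71035]): 1 − (1 − 0.94696)(1 − 0.71035) = 0.98464
Series (C5 and C6): 0.99280 × 0.77724 = 0.77164
Parallel ([0.77164] and C7): 1 − (1 − 0.77164)(1 − 0.98295) = 0.99611
Series ([0.98464], C4, and [0.99611]): 0.98464 × 0.83611 × 0.99611 = 0.820

0.820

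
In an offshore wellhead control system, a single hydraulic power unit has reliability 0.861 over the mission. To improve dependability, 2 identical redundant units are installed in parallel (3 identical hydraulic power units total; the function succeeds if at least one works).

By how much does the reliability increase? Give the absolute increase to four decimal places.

0.1363

R_before = 0.861
R_after = 1 − (1 − 0.861)^3 = 0.9973
ΔR = 0.9973 − 0.861 = 0.1363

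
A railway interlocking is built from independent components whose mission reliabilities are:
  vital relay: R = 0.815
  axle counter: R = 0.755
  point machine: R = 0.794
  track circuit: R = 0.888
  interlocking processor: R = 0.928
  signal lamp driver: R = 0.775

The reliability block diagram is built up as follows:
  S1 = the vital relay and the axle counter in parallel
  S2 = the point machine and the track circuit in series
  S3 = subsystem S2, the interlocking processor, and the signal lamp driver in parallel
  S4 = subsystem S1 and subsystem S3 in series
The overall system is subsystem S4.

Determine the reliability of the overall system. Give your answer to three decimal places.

Parallel (vital relay and axle counter): 1 − (1 − 0.81500)(1 − 0.75500) = 0.95468
Series (point machine and track circuit): 0.79400 × 0.88800 = 0.70507
Parallel ([0.70507], interlocking processor, and signal lamp driver): 1 − (1 − 0.70507)(1 − 0.92800)(1 − 0.77500) = 0.99522
Series ([0.95468] and [0.99522]): 0.95468 × 0.99522 = 0.950

0.950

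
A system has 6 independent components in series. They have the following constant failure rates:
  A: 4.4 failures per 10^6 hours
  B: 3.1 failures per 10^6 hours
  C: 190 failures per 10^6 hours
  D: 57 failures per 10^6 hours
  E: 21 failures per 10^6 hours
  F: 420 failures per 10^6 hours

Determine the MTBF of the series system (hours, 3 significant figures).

Series of exponential components: λ_sys = Σ λ_i
λ_sys = 0.0000044 + 0.0000031 + 0.00019 + 0.000057 + 0.000021 + 0.00042 = 6.9550e-04 /h
MTBF = 1 / λ_sys = 1440 h

1440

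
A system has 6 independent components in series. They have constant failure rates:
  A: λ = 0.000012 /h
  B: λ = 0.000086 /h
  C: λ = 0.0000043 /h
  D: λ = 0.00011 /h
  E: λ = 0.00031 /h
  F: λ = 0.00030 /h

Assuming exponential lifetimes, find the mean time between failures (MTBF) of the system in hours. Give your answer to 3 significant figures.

1220

Series of exponential components: λ_sys = Σ λ_i
λ_sys = 0.000012 + 0.000086 + 0.0000043 + 0.00011 + 0.00031 + 0.00030 = 8.2230e-04 /h
MTBF = 1 / λ_sys = 1220 h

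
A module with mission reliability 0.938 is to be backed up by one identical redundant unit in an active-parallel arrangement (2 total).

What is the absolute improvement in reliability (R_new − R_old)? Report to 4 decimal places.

0.0582

R_before = 0.938
R_after = 1 − (1 − 0.938)^2 = 0.9962
ΔR = 0.9962 − 0.938 = 0.0582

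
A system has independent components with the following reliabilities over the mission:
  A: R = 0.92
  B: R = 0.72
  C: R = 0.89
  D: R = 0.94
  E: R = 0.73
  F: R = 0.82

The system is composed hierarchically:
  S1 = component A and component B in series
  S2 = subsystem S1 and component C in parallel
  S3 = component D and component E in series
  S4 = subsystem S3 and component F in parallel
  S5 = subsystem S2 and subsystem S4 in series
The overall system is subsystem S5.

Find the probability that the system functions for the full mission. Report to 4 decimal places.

0.9085

Series (A and B): 0.920000 × 0.720000 = 0.662400
Parallel ([0.662400] and C): 1 − (1 − 0.662400)(1 − 0.890000) = 0.962864
Series (D and E): 0.940000 × 0.730000 = 0.686200
Parallel ([0.686200] and F): 1 − (1 − 0.686200)(1 − 0.820000) = 0.943516
Series ([0.962864] and [0.943516]): 0.962864 × 0.943516 = 0.9085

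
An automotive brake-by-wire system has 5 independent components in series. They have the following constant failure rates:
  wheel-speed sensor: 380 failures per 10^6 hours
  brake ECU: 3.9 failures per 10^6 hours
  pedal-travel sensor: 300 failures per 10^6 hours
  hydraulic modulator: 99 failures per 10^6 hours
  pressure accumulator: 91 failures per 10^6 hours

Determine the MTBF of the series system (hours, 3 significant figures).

1140

Series of exponential components: λ_sys = Σ λ_i
λ_sys = 0.00038 + 0.0000039 + 0.00030 + 0.000099 + 0.000091 = 8.7390e-04 /h
MTBF = 1 / λ_sys = 1140 h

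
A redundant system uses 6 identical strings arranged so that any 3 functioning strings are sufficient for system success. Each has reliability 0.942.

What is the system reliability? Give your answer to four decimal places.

R = Σ_{i=3}^{6} C(6,i) p^i (1−p)^{6−i} with p = 0.942
C(6,3)·0.942^3·0.058^3 = 0.003262
C(6,4)·0.942^4·0.058^2 = 0.039733
C(6,5)·0.942^5·0.058^1 = 0.258127
C(6,6)·0.942^6·0.058^0 = 0.698724
Sum = 0.9998

0.9998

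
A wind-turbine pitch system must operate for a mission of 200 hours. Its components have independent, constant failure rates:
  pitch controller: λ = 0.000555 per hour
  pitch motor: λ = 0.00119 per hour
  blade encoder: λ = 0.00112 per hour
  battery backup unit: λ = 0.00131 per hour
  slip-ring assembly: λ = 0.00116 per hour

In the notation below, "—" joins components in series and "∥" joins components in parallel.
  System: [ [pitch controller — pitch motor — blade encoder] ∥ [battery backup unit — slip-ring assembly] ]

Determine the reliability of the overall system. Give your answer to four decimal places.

0.8300

R(pitch controller) = exp(−0.000555 × 200) = 0.894939
R(pitch motor) = exp(−0.00119 × 200) = 0.788203
R(blade encoder) = exp(−0.00112 × 200) = 0.799315
R(battery backup unit) = exp(−0.00131 × 200) = 0.769511
R(slip-ring assembly) = exp(−0.00116 × 200) = 0.792946
Series (pitch controller, pitch motor, and blade encoder): 0.894939 × 0.788203 × 0.799315 = 0.563832
Series (battery backup unit and slip-ring assembly): 0.769511 × 0.792946 = 0.610181
Parallel ([0.563832] and [0.610181]): 1 − (1 − 0.563832)(1 − 0.610181) = 0.8300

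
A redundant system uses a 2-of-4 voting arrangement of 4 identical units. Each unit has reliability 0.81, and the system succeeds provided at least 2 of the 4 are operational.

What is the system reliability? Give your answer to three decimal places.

R = Σ_{i=2}^{4} C(4,i) p^i (1−p)^{4−i} with p = 0.81
C(4,2)·0.81^2·0.19^2 = 0.14211
C(4,3)·0.81^3·0.19^1 = 0.40390
C(4,4)·0.81^4·0.19^0 = 0.43047
Sum = 0.976

0.976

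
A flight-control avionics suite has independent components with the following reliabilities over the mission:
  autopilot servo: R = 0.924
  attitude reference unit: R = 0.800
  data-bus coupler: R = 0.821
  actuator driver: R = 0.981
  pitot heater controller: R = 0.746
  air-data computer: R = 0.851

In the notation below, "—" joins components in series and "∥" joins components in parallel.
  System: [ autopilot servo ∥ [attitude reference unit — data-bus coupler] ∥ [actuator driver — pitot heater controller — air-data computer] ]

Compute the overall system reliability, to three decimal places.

Series (attitude reference unit and data-bus coupler): 0.80000 × 0.82100 = 0.65680
Series (actuator driver, pitot heater controller, and air-data computer): 0.98100 × 0.74600 × 0.85100 = 0.62278
Parallel (autopilot servo, [0.65680], and [0.62278]): 1 − (1 − 0.92400)(1 − 0.65680)(1 − 0.62278) = 0.990

0.990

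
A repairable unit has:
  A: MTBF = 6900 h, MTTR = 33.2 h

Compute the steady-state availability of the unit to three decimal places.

0.995

A(A) = MTBF/(MTBF+MTTR) = 6900/(6900+33.2) = 0.995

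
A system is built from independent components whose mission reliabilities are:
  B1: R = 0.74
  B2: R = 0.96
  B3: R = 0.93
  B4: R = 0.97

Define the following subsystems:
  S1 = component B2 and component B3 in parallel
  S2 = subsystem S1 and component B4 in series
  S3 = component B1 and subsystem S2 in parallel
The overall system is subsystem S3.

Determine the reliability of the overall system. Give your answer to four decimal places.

Parallel (B2 and B3): 1 − (1 − 0.960000)(1 − 0.930000) = 0.997200
Series ([0.997200] and B4): 0.997200 × 0.970000 = 0.967284
Parallel (B1 and [0.967284]): 1 − (1 − 0.740000)(1 − 0.967284) = 0.9915

0.9915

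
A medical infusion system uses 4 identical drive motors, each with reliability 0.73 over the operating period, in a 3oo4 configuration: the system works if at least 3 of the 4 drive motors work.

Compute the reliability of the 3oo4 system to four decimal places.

R = Σ_{i=3}^{4} C(4,i) p^i (1−p)^{4−i} with p = 0.73
C(4,3)·0.73^3·0.27^1 = 0.420138
C(4,4)·0.73^4·0.27^0 = 0.283982
Sum = 0.7041

0.7041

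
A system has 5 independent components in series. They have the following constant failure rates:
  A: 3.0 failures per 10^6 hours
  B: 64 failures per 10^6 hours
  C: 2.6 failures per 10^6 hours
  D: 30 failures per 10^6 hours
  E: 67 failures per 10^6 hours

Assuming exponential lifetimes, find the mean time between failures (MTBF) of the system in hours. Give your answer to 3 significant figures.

Series of exponential components: λ_sys = Σ λ_i
λ_sys = 0.0000030 + 0.000064 + 0.0000026 + 0.000030 + 0.000067 = 1.6660e-04 /h
MTBF = 1 / λ_sys = 6000 h

6000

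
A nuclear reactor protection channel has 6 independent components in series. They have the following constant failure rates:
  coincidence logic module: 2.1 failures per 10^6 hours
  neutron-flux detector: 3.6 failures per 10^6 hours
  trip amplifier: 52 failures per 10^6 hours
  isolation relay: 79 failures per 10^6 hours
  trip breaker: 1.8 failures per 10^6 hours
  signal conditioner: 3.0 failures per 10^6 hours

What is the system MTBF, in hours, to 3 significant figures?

7070

Series of exponential components: λ_sys = Σ λ_i
λ_sys = 0.0000021 + 0.0000036 + 0.000052 + 0.000079 + 0.0000018 + 0.0000030 = 1.4150e-04 /h
MTBF = 1 / λ_sys = 7070 h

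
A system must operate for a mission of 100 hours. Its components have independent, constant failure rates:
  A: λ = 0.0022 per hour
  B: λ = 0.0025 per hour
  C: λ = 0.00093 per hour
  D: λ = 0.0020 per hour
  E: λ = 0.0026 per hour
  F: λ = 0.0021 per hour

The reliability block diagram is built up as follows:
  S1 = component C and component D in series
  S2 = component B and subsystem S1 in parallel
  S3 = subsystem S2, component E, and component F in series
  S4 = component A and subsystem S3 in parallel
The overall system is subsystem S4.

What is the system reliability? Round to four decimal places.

0.9190

R(A) = exp(−0.0022 × 100) = 0.802519
R(B) = exp(−0.0025 × 100) = 0.778801
R(C) = exp(−0.00093 × 100) = 0.911194
R(D) = exp(−0.0020 × 100) = 0.818731
R(E) = exp(−0.0026 × 100) = 0.771052
R(F) = exp(−0.0021 × 100) = 0.810584
Series (C and D): 0.911194 × 0.818731 = 0.746023
Parallel (B and [0.746023]): 1 − (1 − 0.778801)(1 − 0.746023) = 0.943821
Series ([0.943821], E, and F): 0.943821 × 0.771052 × 0.810584 = 0.589890
Parallel (A and [0.589890]): 1 − (1 − 0.802519)(1 − 0.589890) = 0.9190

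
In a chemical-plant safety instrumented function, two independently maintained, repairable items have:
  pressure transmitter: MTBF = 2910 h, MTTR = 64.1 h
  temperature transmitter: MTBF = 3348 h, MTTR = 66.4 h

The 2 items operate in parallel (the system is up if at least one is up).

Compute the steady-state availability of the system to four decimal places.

0.9996

A(pressure transmitter) = MTBF/(MTBF+MTTR) = 2910/(2910+64.1) = 0.978447
A(temperature transmitter) = MTBF/(MTBF+MTTR) = 3348/(3348+66.4) = 0.980553
Parallel availability: 1 − (1 − 0.978447)(1 − 0.980553) = 0.9996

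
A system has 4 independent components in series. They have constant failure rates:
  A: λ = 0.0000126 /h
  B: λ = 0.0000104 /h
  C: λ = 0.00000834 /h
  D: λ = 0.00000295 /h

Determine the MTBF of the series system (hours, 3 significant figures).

Series of exponential components: λ_sys = Σ λ_i
λ_sys = 0.0000126 + 0.0000104 + 0.00000834 + 0.00000295 = 3.4290e-05 /h
MTBF = 1 / λ_sys = 29200 h

29200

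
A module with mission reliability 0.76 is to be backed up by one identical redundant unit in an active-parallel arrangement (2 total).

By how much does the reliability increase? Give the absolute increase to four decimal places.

0.1824

R_before = 0.76
R_after = 1 − (1 − 0.76)^2 = 0.9424
ΔR = 0.9424 − 0.76 = 0.1824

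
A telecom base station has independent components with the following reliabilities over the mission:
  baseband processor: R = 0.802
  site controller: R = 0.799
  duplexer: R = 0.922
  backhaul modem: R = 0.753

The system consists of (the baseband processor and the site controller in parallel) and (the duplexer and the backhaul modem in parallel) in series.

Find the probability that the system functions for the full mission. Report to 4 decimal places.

0.9417

Parallel (baseband processor and site controller): 1 − (1 − 0.802000)(1 − 0.799000) = 0.960202
Parallel (duplexer and backhaul modem): 1 − (1 − 0.922000)(1 − 0.753000) = 0.980734
Series ([0.960202] and [0.980734]): 0.960202 × 0.980734 = 0.9417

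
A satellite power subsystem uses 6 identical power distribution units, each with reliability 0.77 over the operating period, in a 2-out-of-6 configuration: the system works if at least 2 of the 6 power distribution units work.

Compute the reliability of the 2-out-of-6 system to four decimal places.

R = Σ_{i=2}^{6} C(6,i) p^i (1−p)^{6−i} with p = 0.77
C(6,2)·0.77^2·0.23^4 = 0.024888
C(6,3)·0.77^3·0.23^3 = 0.111093
C(6,4)·0.77^4·0.23^2 = 0.278939
C(6,5)·0.77^5·0.23^1 = 0.373536
C(6,6)·0.77^6·0.23^0 = 0.208422
Sum = 0.9969

0.9969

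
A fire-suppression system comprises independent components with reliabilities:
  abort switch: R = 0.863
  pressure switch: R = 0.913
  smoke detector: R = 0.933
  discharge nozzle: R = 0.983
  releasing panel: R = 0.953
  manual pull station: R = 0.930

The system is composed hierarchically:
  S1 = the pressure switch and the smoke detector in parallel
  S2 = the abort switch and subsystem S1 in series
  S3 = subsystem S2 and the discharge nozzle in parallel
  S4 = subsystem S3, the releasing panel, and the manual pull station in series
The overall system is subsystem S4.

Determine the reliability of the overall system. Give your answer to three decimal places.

Parallel (pressure switch and smoke detector): 1 − (1 − 0.91300)(1 − 0.93300) = 0.99417
Series (abort switch and [0.99417]): 0.86300 × 0.99417 = 0.85797
Parallel ([0.85797] and discharge nozzle): 1 − (1 − 0.85797)(1 − 0.98300) = 0.99759
Series ([0.99759], releasing panel, and manual pull station): 0.99759 × 0.95300 × 0.93000 = 0.884

0.884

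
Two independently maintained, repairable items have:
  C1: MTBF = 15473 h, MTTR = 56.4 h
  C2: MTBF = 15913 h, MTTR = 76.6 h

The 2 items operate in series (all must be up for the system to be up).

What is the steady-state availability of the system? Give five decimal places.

A(C1) = MTBF/(MTBF+MTTR) = 15473/(15473+56.4) = 0.996368
A(C2) = MTBF/(MTBF+MTTR) = 15913/(15913+76.6) = 0.995209
Series availability: 0.996368 × 0.995209 = 0.99159

0.99159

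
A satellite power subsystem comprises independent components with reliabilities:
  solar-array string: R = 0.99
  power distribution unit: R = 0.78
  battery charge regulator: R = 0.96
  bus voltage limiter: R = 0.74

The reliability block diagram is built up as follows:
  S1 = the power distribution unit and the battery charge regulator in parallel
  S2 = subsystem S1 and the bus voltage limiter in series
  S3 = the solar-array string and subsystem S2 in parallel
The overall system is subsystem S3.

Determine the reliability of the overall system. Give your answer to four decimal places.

Parallel (power distribution unit and battery charge regulator): 1 − (1 − 0.780000)(1 − 0.960000) = 0.991200
Series ([0.991200] and bus voltage limiter): 0.991200 × 0.740000 = 0.733488
Parallel (solar-array string and [0.733488]): 1 − (1 − 0.990000)(1 − 0.733488) = 0.9973

0.9973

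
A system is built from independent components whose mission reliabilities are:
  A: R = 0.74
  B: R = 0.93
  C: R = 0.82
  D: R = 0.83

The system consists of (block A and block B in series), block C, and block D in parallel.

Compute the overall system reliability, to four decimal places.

Series (A and B): 0.740000 × 0.930000 = 0.688200
Parallel ([0.688200], C, and D): 1 − (1 − 0.688200)(1 − 0.820000)(1 − 0.830000) = 0.9905

0.9905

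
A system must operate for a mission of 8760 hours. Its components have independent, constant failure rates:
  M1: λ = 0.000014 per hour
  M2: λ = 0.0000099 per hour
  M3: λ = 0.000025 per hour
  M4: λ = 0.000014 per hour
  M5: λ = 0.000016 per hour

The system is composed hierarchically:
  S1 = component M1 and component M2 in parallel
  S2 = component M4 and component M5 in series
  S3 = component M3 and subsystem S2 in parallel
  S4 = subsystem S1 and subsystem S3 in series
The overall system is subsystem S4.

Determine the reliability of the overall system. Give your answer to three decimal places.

R(M1) = exp(−0.000014 × 8760) = 0.88458
R(M2) = exp(−0.0000099 × 8760) = 0.91693
R(M3) = exp(−0.000025 × 8760) = 0.80332
R(M4) = exp(−0.000014 × 8760) = 0.88458
R(M5) = exp(−0.000016 × 8760) = 0.86922
Parallel (M1 and M2): 1 − (1 − 0.88458)(1 − 0.91693) = 0.99041
Series (M4 and M5): 0.88458 × 0.86922 = 0.76889
Parallel (M3 and [0.76889]): 1 − (1 − 0.80332)(1 − 0.76889) = 0.95455
Series ([0.99041] and [0.95455]): 0.99041 × 0.95455 = 0.945

0.945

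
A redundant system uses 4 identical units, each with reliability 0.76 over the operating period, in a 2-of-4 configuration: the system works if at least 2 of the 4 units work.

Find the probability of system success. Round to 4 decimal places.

0.9547

R = Σ_{i=2}^{4} C(4,i) p^i (1−p)^{4−i} with p = 0.76
C(4,2)·0.76^2·0.24^2 = 0.199619
C(4,3)·0.76^3·0.24^1 = 0.421417
C(4,4)·0.76^4·0.24^0 = 0.333622
Sum = 0.9547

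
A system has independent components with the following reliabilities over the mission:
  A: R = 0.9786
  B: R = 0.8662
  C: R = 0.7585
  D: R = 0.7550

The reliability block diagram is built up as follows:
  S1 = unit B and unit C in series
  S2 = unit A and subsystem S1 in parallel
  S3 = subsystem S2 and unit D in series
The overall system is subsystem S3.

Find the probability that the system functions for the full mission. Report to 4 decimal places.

0.7495

Series (B and C): 0.866200 × 0.758500 = 0.657013
Parallel (A and [0.657013]): 1 − (1 − 0.978600)(1 − 0.657013) = 0.992660
Series ([0.992660] and D): 0.992660 × 0.755000 = 0.7495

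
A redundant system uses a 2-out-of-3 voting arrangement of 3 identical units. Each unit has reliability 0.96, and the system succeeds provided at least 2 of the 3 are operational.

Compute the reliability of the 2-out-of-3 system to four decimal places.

0.9953

R = Σ_{i=2}^{3} C(3,i) p^i (1−p)^{3−i} with p = 0.96
C(3,2)·0.96^2·0.04^1 = 0.110592
C(3,3)·0.96^3·0.04^0 = 0.884736
Sum = 0.9953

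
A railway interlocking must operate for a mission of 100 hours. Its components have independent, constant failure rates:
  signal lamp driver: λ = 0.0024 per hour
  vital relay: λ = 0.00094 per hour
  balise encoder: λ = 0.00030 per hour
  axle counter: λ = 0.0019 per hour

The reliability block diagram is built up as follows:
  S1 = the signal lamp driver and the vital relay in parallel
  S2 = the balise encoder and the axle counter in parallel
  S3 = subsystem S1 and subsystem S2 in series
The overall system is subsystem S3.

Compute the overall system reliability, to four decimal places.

R(signal lamp driver) = exp(−0.0024 × 100) = 0.786628
R(vital relay) = exp(−0.00094 × 100) = 0.910283
R(balise encoder) = exp(−0.00030 × 100) = 0.970446
R(axle counter) = exp(−0.0019 × 100) = 0.826959
Parallel (signal lamp driver and vital relay): 1 − (1 − 0.786628)(1 − 0.910283) = 0.980857
Parallel (balise encoder and axle counter): 1 − (1 − 0.970446)(1 − 0.826959) = 0.994886
Series ([0.980857] and [0.994886]): 0.980857 × 0.994886 = 0.9758

0.9758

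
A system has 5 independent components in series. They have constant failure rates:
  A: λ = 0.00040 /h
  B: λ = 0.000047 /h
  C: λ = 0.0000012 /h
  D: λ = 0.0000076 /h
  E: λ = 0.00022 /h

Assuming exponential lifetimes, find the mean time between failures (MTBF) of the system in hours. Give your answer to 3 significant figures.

Series of exponential components: λ_sys = Σ λ_i
λ_sys = 0.00040 + 0.000047 + 0.0000012 + 0.0000076 + 0.00022 = 6.7580e-04 /h
MTBF = 1 / λ_sys = 1480 h

1480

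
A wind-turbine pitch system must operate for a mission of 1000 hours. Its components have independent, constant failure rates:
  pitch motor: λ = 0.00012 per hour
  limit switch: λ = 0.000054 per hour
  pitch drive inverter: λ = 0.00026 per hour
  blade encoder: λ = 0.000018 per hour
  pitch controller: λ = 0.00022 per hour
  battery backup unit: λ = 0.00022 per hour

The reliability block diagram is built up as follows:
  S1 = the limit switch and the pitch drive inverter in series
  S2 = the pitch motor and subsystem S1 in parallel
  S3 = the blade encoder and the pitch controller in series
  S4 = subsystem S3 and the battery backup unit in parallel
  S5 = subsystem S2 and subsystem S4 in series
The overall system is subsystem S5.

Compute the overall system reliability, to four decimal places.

R(pitch motor) = exp(−0.00012 × 1000) = 0.886920
R(limit switch) = exp(−0.000054 × 1000) = 0.947432
R(pitch drive inverter) = exp(−0.00026 × 1000) = 0.771052
R(blade encoder) = exp(−0.000018 × 1000) = 0.982161
R(pitch controller) = exp(−0.00022 × 1000) = 0.802519
R(battery backup unit) = exp(−0.00022 × 1000) = 0.802519
Series (limit switch and pitch drive inverter): 0.947432 × 0.771052 = 0.730519
Parallel (pitch motor and [0.730519]): 1 − (1 − 0.886920)(1 − 0.730519) = 0.969527
Series (blade encoder and pitch controller): 0.982161 × 0.802519 = 0.788203
Parallel ([0.788203] and battery backup unit): 1 − (1 − 0.788203)(1 − 0.802519) = 0.958174
Series ([0.969527] and [0.958174]): 0.969527 × 0.958174 = 0.9290

0.9290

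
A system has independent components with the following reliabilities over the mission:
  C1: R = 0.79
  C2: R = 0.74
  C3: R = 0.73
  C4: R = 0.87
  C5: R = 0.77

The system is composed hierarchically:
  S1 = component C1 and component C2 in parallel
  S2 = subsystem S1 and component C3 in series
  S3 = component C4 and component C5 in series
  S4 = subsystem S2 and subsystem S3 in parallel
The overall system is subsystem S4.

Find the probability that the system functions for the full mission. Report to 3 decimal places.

Parallel (C1 and C2): 1 − (1 − 0.79000)(1 − 0.74000) = 0.94540
Series ([0.94540] and C3): 0.94540 × 0.73000 = 0.69014
Series (C4 and C5): 0.87000 × 0.77000 = 0.66990
Parallel ([0.69014] and [0.66990]): 1 − (1 − 0.69014)(1 − 0.66990) = 0.898

0.898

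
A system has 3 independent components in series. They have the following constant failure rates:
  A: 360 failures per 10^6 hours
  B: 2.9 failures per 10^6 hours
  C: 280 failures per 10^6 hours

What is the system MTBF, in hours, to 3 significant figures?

1560

Series of exponential components: λ_sys = Σ λ_i
λ_sys = 0.00036 + 0.0000029 + 0.00028 = 6.4290e-04 /h
MTBF = 1 / λ_sys = 1560 h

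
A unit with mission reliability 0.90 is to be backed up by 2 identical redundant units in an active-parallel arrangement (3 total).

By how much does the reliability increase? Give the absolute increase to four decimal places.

R_before = 0.90
R_after = 1 − (1 − 0.90)^3 = 0.9990
ΔR = 0.9990 − 0.90 = 0.0990

0.0990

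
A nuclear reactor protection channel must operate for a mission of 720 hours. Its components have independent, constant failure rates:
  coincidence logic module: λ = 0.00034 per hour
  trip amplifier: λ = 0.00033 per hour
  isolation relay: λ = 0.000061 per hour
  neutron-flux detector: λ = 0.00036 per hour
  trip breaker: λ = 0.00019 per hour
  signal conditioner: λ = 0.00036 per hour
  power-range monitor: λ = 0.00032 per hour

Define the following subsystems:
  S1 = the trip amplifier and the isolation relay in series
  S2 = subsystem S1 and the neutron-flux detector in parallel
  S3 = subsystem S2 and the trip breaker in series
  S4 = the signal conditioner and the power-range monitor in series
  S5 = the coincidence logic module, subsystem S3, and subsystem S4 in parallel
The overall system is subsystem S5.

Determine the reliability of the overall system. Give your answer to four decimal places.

0.9851

R(coincidence logic module) = exp(−0.00034 × 720) = 0.782861
R(trip amplifier) = exp(−0.00033 × 720) = 0.788518
R(isolation relay) = exp(−0.000061 × 720) = 0.957031
R(neutron-flux detector) = exp(−0.00036 × 720) = 0.771669
R(trip breaker) = exp(−0.00019 × 720) = 0.872145
R(signal conditioner) = exp(−0.00036 × 720) = 0.771669
R(power-range monitor) = exp(−0.00032 × 720) = 0.794216
Series (trip amplifier and isolation relay): 0.788518 × 0.957031 = 0.754636
Parallel ([0.754636] and neutron-flux detector): 1 − (1 − 0.754636)(1 − 0.771669) = 0.943976
Series ([0.943976] and trip breaker): 0.943976 × 0.872145 = 0.823284
Series (signal conditioner and power-range monitor): 0.771669 × 0.794216 = 0.612872
Parallel (coincidence logic module, [0.823284], and [0.612872]): 1 − (1 − 0.782861)(1 − 0.823284)(1 − 0.612872) = 0.9851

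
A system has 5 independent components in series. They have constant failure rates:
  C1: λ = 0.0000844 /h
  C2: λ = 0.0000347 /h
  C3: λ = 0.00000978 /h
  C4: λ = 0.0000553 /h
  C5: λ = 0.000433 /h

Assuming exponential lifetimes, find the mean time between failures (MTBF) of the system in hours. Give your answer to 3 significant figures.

Series of exponential components: λ_sys = Σ λ_i
λ_sys = 0.0000844 + 0.0000347 + 0.00000978 + 0.0000553 + 0.000433 = 6.1718e-04 /h
MTBF = 1 / λ_sys = 1620 h

1620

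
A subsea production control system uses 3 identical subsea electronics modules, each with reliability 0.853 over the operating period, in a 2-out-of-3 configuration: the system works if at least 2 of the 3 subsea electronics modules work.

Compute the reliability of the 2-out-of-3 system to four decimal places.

R = Σ_{i=2}^{3} C(3,i) p^i (1−p)^{3−i} with p = 0.853
C(3,2)·0.853^2·0.147^1 = 0.320876
C(3,3)·0.853^3·0.147^0 = 0.620650
Sum = 0.9415

0.9415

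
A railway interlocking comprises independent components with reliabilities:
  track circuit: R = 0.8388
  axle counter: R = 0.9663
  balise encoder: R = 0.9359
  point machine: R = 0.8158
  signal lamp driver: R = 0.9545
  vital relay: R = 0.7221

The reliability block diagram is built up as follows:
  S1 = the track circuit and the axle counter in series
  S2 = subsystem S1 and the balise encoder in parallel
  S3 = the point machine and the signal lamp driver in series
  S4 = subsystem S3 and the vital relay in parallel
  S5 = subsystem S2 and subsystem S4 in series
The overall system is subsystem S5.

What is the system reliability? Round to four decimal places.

Series (track circuit and axle counter): 0.838800 × 0.966300 = 0.810532
Parallel ([0.810532] and balise encoder): 1 − (1 − 0.810532)(1 − 0.935900) = 0.987855
Series (point machine and signal lamp driver): 0.815800 × 0.954500 = 0.778681
Parallel ([0.778681] and vital relay): 1 − (1 − 0.778681)(1 − 0.722100) = 0.938495
Series ([0.987855] and [0.938495]): 0.987855 × 0.938495 = 0.9271

0.9271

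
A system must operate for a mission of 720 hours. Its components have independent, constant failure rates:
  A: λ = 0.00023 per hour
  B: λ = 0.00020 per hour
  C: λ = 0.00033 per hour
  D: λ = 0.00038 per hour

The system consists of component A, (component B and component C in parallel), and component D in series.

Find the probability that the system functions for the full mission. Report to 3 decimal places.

R(A) = exp(−0.00023 × 720) = 0.84739
R(B) = exp(−0.00020 × 720) = 0.86589
R(C) = exp(−0.00033 × 720) = 0.78852
R(D) = exp(−0.00038 × 720) = 0.76064
Parallel (B and C): 1 − (1 − 0.86589)(1 − 0.78852) = 0.97164
Series (A, [0.97164], and D): 0.84739 × 0.97164 × 0.76064 = 0.626

0.626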